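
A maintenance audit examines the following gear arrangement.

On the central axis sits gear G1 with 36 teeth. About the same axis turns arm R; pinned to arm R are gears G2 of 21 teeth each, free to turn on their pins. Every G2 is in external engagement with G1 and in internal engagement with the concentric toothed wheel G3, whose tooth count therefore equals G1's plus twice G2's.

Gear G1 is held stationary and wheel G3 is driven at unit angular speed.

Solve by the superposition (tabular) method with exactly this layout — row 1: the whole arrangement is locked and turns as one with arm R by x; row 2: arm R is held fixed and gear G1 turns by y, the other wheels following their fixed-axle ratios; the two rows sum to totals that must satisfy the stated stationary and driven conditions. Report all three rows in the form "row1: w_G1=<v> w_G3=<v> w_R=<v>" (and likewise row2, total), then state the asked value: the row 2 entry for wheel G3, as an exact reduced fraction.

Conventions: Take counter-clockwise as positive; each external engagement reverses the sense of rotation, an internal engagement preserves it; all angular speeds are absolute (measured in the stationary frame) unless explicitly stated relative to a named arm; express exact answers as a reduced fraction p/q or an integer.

planetary set (36T centre, 21T on arm, 78T internal) — Willis relation
row 1: whole set turns with the arm by x
row 2: sun turns y, ring = −(36/78)·y, arm 0
boundary: total ω_sun = x + y = 0 and total ω_ring = x − (36/78)·y = 1  ⇒  y = -13/19, x = 13/19
row 2 ring = −(36/78)·(-13/19) = 6/19
totals (row 1 + row 2): sun 13/19 + (-13/19) = 0, ring 13/19 + 6/19 = 1, arm 13/19 + 0 = 13/19
asked cell (row2, ring) = 6/19

row1: w_G1=13/19 w_G3=13/19 w_R=13/19
row2: w_G1=-13/19 w_G3=6/19 w_R=0
total: w_G1=0 w_G3=1 w_R=13/19
asked value: 6/19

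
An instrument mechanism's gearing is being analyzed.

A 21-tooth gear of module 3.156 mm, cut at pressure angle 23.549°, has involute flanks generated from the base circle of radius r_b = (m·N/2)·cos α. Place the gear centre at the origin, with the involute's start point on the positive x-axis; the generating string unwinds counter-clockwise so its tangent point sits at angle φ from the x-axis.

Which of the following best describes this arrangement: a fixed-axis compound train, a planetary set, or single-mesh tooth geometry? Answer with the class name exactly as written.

single-mesh tooth geometry

single-mesh involute tooth geometry (21T wheel at module 3.156)
classification: single-mesh tooth geometry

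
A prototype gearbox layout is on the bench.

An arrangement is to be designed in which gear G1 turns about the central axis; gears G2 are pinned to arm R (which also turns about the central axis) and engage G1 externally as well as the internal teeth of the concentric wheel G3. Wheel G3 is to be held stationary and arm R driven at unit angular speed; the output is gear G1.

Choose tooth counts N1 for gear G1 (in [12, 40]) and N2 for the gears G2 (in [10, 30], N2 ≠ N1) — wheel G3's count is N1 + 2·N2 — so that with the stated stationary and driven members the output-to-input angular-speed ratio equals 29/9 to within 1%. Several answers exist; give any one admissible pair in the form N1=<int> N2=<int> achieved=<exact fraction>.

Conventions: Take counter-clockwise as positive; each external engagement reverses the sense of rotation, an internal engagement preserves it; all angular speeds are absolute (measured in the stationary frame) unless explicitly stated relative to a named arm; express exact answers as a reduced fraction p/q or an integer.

N1=18 N2=11 achieved=29/9

planetary set to be sized for 29/9 (Willis relation)
Willis with ω_ring = 0: ω_sun/ω_arm = (N1+N3)/N1; set equal to 29/9  ⇒  N3/N1 = 29/9 − 1 = 20/9
N3 = N1 + 2·N2  ⇒  N2/N1 = (N3/N1 − 1)/2 = (20/9 − 1)/2 = 11/18
smallest multiple with N1 ≥ 12 and N2 ≥ 10: k = 1  ⇒  N1 = 1·18 = 18, N2 = 1·11 = 11 (N1 ≤ 40, N2 ≤ 30, N2 ≠ N1 ✓), N3 = 18 + 2·11 = 40
check: (N1+N3)/N1 with N1 = 18, N3 = 40 gives 29/9; |achieved − target| = 0 ≤ 29/900 ✓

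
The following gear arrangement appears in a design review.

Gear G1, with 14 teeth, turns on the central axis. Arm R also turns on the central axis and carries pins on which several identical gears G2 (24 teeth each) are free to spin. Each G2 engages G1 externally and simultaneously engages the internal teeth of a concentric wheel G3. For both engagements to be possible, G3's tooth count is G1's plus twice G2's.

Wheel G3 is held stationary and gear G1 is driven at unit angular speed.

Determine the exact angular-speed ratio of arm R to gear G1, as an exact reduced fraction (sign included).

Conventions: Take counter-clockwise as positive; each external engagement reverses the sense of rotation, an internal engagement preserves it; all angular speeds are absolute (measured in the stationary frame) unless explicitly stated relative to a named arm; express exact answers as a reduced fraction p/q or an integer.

topology: planetary set — G1 14T / G2 24T / G3 62T, arm = carrier (Willis)
ring teeth: 14 + 2·24 = 62
14(ω_sun−ω_arm) = −62(ω_ring−ω_arm),  ω_ring = 0, ω_sun = 1
14(1−ω_arm) = −62(0−ω_arm)  ⇒  76·ω_arm = 14  ⇒  ω_arm = 7/38
ω_out/ω_in = 7/38

7/38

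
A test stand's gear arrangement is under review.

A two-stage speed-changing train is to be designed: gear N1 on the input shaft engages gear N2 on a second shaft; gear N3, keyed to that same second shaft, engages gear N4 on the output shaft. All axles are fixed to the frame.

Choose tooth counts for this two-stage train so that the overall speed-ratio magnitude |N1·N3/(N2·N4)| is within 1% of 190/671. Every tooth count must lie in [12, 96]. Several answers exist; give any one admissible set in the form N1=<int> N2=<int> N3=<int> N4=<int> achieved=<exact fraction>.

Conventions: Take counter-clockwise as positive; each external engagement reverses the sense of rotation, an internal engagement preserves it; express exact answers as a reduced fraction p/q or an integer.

N1=19 N2=22 N3=20 N4=61 achieved=190/671

2-stage fixed-axis compound train for ratio 190/671
target = 190/671 in lowest terms: an exact hit needs N1·N3 = k·190 and N2·N4 = k·671 for one integer k, every count in [12, 96]; additionally prefer no 1:1 stage (N1 ≠ N2, N3 ≠ N4)
k = 1: no 1:1-free in-range split of k·190 and k·671 into factor pairs; take k = 2
k = 2: N1·N3 = 380 = 19·20, N2·N4 = 1342 = 22·61
achieved = 19·20/(22·61) = 190/671; |achieved − target| = 0 ≤ 19/6710 ✓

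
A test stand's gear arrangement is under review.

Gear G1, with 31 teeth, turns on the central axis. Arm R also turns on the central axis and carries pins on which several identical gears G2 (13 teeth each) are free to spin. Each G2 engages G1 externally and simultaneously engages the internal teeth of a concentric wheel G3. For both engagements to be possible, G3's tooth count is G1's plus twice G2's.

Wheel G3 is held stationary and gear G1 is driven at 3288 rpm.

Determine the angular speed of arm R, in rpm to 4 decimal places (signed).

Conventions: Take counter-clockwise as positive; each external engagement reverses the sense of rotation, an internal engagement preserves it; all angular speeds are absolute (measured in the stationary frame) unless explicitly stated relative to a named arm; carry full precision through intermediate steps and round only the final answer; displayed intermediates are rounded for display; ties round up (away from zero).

+1158.2727 rpm

class = planetary set [G3 = 31+2·13 = 57; Willis about the carrier]
normalise by the input: solve with ω_sun = 1, then scale by 3288 rpm
ring teeth: 31 + 2·13 = 57
31(ω_sun−ω_arm) = −57(ω_ring−ω_arm),  ω_ring = 0, ω_sun = 1
31(1−ω_arm) = −57(0−ω_arm)  ⇒  88·ω_arm = 31  ⇒  ω_arm = 31/88
scale: ω_arm = 31/88 × 3288 rpm = +1158.2727 rpm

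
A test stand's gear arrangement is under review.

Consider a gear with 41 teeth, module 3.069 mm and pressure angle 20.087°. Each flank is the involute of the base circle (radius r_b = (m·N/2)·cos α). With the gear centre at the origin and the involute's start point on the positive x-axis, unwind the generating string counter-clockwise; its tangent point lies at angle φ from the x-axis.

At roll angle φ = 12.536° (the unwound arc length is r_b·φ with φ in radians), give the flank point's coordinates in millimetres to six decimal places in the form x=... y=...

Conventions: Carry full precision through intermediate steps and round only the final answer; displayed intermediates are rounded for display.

recognized (one wheel, involute flank): single-mesh tooth geometry, m = 3.069, N = 41
pitch radius r_p = m·N/2 = 3.069·41/2 = 62.914500
base radius r_b = r_p·cos α = 62.914500·cos 20.087° = 59.087549
roll angle φ = 12.536° = 0.21879448 rad
x = r_b·(cos φ + φ·sin φ) = 60.484959
y = r_b·(sin φ − φ·cos φ) = 0.205307

x=60.484959 y=0.205307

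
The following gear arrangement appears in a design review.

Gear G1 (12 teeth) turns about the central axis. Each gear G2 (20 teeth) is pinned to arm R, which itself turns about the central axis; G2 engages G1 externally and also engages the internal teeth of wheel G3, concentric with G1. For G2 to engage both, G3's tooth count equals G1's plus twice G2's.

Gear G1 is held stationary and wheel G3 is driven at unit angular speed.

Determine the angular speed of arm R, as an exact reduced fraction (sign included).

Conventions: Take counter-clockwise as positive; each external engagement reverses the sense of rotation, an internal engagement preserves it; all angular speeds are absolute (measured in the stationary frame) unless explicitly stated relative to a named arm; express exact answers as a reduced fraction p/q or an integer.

topology: planetary set — G1 12T / G2 20T / G3 52T, arm = carrier (Willis)
ring teeth: 12 + 2·20 = 52
12(ω_sun−ω_arm) = −52(ω_ring−ω_arm),  ω_sun = 0, ω_ring = 1
12(0−ω_arm) = −52(1−ω_arm)  ⇒  64·ω_arm = 52  ⇒  ω_arm = 13/16
exact speed ratio = 13/16

13/16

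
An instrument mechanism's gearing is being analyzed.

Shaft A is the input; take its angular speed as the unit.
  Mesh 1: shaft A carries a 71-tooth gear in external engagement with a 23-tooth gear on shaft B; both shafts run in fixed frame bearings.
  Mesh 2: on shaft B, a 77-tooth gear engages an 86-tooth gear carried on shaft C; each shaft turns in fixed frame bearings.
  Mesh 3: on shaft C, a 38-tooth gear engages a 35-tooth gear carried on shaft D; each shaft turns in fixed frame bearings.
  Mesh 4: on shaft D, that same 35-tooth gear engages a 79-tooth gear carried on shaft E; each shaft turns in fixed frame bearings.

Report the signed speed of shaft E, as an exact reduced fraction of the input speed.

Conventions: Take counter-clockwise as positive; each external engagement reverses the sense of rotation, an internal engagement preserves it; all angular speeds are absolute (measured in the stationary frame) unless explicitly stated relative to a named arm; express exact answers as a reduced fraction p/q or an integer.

4-mesh fixed-axis compound train (all bearings frame-fixed)
mesh 1 [71T→23T]: |ω|/ω_in = 1×71/23 = 71/23, sense flips to −
mesh 2 [77T→86T]: |ω|/ω_in = (71/23)×77/86 = 5467/1978, sense flips to +
mesh 3 [38T→35T]: |ω|/ω_in = (5467/1978)×38/35 = 14839/4945, sense flips to −
mesh 4 [35T→79T]: |ω|/ω_in = (14839/4945)×35/79 = 103873/78131, sense flips to +
signed output speed (× input speed) = 103873/78131

103873/78131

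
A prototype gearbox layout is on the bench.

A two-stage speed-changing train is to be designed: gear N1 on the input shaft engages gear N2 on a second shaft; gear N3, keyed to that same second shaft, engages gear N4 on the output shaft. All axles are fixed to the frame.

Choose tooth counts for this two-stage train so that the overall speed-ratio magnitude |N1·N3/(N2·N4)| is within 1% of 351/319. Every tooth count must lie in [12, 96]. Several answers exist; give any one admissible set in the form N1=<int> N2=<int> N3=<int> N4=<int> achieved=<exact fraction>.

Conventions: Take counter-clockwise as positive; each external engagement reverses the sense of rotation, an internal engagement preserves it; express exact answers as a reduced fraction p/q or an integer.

N1=13 N2=22 N3=54 N4=29 achieved=351/319

class = fixed-axis compound train [2-stage, 351/319 wanted]
target = 351/319 in lowest terms: an exact hit needs N1·N3 = k·351 and N2·N4 = k·319 for one integer k, every count in [12, 96]; additionally prefer no 1:1 stage (N1 ≠ N2, N3 ≠ N4)
k = 1: no 1:1-free in-range split of k·351 and k·319 into factor pairs; take k = 2
k = 2: N1·N3 = 702 = 13·54, N2·N4 = 638 = 22·29
achieved = 13·54/(22·29) = 351/319; |achieved − target| = 0 ≤ 351/31900 ✓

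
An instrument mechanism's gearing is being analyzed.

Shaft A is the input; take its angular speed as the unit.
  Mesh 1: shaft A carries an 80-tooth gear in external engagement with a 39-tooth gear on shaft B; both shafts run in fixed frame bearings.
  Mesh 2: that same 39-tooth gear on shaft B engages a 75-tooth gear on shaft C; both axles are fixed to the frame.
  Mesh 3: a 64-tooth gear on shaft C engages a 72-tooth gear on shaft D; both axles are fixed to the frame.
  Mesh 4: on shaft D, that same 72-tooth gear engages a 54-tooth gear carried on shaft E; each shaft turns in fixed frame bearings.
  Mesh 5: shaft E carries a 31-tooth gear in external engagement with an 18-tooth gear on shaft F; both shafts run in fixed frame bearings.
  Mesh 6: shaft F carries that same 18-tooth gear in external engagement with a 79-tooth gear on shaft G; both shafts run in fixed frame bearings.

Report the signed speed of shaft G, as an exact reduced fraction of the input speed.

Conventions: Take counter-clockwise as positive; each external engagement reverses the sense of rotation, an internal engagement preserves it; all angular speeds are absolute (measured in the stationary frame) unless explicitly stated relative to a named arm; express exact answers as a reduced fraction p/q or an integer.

15872/31995

6-mesh fixed-axis compound train (all bearings frame-fixed)
mesh 1 [80T→39T]: |ω|/ω_in = 1×80/39 = 80/39, sense flips to −
mesh 2 [39T→75T]: |ω|/ω_in = (80/39)×39/75 = 16/15, sense flips to +
mesh 3 [64T→72T]: |ω|/ω_in = (16/15)×64/72 = 128/135, sense flips to −
mesh 4 [72T→54T]: |ω|/ω_in = (128/135)×72/54 = 512/405, sense flips to +
mesh 5 [31T→18T]: |ω|/ω_in = (512/405)×31/18 = 7936/3645, sense flips to −
mesh 6 [18T→79T]: |ω|/ω_in = (7936/3645)×18/79 = 15872/31995, sense flips to +
signed output speed (× input speed) = 15872/31995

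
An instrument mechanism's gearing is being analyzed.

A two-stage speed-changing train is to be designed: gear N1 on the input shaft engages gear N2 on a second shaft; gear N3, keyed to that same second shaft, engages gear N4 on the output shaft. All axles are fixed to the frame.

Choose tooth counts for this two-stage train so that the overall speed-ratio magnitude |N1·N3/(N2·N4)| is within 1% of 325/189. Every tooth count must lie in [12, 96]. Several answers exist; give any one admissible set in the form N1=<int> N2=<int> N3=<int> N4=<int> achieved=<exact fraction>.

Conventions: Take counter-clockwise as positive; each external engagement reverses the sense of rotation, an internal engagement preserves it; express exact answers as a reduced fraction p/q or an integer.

N1=13 N2=14 N3=50 N4=27 achieved=325/189

design class (target 325/189): fixed-axis compound train
target = 325/189 in lowest terms: an exact hit needs N1·N3 = k·325 and N2·N4 = k·189 for one integer k, every count in [12, 96]; additionally prefer no 1:1 stage (N1 ≠ N2, N3 ≠ N4)
k = 1: no 1:1-free in-range split of k·325 and k·189 into factor pairs; take k = 2
k = 2: N1·N3 = 650 = 13·50, N2·N4 = 378 = 14·27
achieved = 13·50/(14·27) = 325/189; |achieved − target| = 0 ≤ 13/756 ✓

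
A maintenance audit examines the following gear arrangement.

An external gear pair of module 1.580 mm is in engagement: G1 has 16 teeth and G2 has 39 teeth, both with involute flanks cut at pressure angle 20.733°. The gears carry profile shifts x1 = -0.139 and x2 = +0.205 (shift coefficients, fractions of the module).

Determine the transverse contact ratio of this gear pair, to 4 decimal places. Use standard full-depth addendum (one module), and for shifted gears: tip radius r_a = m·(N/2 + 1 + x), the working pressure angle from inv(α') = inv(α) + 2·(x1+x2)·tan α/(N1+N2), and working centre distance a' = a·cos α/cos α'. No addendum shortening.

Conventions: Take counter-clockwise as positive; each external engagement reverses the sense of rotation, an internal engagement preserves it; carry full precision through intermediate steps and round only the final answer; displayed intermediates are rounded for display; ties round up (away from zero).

recognized (one external pair, fixed centres): single-mesh tooth geometry, m = 1.580, N1 = 16, N2 = 39
base radii: r_b1 = 11.821437, r_b2 = 28.814753
tip radii: r_a1 = 14.000380, r_a2 = 32.713900
inv(α') = inv(20.733°) + 2·(-0.139+0.205)·tan α/(16+39) = 0.01757620  ⇒  α' = 21.08952°
a' = a·cos α / cos α' = 43.4500·cos 20.733°/cos 21.08952° = 43.553428
action lengths: √(r_a1²−r_b1²) = 7.500951, √(r_a2²−r_b2²) = 15.489004
base pitch p_b = π·m·cos α = 4.642268
CR = (7.500951 + 15.489004 − 43.553428·sin 21.08952°)/4.642268 = 1.576447
contact ratio ≈ 1.5764

1.5764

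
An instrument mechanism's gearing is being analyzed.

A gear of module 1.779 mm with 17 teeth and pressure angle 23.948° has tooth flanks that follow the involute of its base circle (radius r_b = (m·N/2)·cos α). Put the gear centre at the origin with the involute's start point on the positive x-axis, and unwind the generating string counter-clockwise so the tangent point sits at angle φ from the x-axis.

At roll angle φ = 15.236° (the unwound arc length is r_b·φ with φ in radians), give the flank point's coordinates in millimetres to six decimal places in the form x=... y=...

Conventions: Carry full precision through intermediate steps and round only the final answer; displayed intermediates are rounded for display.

x=14.299765 y=0.086010

single-mesh involute tooth geometry (17T wheel at module 1.779)
pitch radius r_p = m·N/2 = 1.779·17/2 = 15.121500
base radius r_b = r_p·cos α = 15.121500·cos 23.948° = 13.819754
roll angle φ = 15.236° = 0.26591836 rad
x = r_b·(cos φ + φ·sin φ) = 14.299765
y = r_b·(sin φ − φ·cos φ) = 0.086010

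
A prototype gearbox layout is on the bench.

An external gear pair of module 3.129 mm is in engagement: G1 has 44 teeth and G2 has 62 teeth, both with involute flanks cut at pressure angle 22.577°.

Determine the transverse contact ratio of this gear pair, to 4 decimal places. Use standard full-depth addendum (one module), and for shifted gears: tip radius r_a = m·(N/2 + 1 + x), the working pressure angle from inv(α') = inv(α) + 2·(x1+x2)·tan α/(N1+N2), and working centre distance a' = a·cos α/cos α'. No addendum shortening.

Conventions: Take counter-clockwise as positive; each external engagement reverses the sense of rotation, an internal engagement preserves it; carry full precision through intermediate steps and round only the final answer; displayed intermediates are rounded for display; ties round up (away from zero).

1.6353

single-mesh involute tooth geometry (44T engaging 62T at module 3.129)
base radii: r_b1 = 63.562559, r_b2 = 89.565424
tip radii: r_a1 = 71.967000, r_a2 = 100.128000
no profile shift: α' = α, a' = a
action lengths: √(r_a1²−r_b1²) = 33.749817, √(r_a2²−r_b2²) = 44.762162
base pitch p_b = π·m·cos α = 9.076712
CR = (33.749817 + 44.762162 − 165.837000·sin 22.57700°)/9.076712 = 1.635290
contact ratio ≈ 1.6353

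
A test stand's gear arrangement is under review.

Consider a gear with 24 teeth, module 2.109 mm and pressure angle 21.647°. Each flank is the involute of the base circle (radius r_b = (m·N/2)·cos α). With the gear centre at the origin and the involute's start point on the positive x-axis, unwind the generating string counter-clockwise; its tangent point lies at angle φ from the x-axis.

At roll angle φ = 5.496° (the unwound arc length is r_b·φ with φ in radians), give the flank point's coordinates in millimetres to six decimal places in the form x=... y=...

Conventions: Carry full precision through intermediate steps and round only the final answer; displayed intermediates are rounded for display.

x=23.631106 y=0.006914

recognized (one wheel, involute flank): single-mesh tooth geometry, m = 2.109, N = 24
pitch radius r_p = m·N/2 = 2.109·24/2 = 25.308000
base radius r_b = r_p·cos α = 25.308000·cos 21.647° = 23.523133
roll angle φ = 5.496° = 0.09592330 rad
x = r_b·(cos φ + φ·sin φ) = 23.631106
y = r_b·(sin φ − φ·cos φ) = 0.006914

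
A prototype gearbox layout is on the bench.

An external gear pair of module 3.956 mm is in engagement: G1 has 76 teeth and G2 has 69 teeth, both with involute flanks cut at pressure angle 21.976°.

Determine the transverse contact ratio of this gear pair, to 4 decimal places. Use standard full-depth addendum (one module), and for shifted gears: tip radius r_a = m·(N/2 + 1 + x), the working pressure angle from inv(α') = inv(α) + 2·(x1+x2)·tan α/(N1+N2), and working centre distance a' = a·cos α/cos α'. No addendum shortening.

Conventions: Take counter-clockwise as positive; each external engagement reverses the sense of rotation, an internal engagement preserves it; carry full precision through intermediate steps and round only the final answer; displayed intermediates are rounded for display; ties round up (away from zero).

1.7037

recognized (one external pair, fixed centres): single-mesh tooth geometry, m = 3.956, N1 = 76, N2 = 69
base radii: r_b1 = 139.405271, r_b2 = 126.565312
tip radii: r_a1 = 154.284000, r_a2 = 140.438000
no profile shift: α' = α, a' = a
action lengths: √(r_a1²−r_b1²) = 66.103881, √(r_a2²−r_b2²) = 60.860937
base pitch p_b = π·m·cos α = 11.525120
CR = (66.103881 + 60.860937 − 286.810000·sin 21.97600°)/11.525120 = 1.703696
contact ratio ≈ 1.7037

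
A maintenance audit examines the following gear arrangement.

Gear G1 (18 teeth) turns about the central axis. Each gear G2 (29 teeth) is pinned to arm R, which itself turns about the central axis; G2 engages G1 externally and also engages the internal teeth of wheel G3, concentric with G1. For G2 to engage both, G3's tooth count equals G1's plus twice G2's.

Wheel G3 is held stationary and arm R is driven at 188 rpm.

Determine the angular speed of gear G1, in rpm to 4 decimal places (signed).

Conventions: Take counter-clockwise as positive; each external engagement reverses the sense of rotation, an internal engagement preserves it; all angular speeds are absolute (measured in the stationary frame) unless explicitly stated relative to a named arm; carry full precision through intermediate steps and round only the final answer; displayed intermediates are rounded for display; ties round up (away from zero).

+981.7778 rpm

planetary set (18T centre, 29T on arm, 76T internal) — Willis relation
normalise by the input: solve with ω_arm = 1, then scale by 188 rpm
ring teeth: 18 + 2·29 = 76
18(ω_sun−ω_arm) = −76(ω_ring−ω_arm),  ω_ring = 0, ω_arm = 1
ω_sun = 1 − (76/18)(0−1) = 47/9
scale: ω_sun = 47/9 × 188 rpm = +981.7778 rpm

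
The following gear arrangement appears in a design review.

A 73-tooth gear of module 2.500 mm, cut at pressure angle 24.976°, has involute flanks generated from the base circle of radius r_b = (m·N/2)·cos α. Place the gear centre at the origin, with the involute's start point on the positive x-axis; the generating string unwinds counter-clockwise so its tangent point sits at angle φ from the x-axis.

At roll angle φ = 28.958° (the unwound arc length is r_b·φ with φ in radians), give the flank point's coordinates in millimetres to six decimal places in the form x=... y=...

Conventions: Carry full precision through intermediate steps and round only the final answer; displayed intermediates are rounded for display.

x=92.616235 y=3.469568

recognized (one wheel, involute flank): single-mesh tooth geometry, m = 2.500, N = 73
pitch radius r_p = m·N/2 = 2.500·73/2 = 91.250000
base radius r_b = r_p·cos α = 91.250000·cos 24.976° = 82.716732
roll angle φ = 28.958° = 0.50541244 rad
x = r_b·(cos φ + φ·sin φ) = 92.616235
y = r_b·(sin φ − φ·cos φ) = 3.469568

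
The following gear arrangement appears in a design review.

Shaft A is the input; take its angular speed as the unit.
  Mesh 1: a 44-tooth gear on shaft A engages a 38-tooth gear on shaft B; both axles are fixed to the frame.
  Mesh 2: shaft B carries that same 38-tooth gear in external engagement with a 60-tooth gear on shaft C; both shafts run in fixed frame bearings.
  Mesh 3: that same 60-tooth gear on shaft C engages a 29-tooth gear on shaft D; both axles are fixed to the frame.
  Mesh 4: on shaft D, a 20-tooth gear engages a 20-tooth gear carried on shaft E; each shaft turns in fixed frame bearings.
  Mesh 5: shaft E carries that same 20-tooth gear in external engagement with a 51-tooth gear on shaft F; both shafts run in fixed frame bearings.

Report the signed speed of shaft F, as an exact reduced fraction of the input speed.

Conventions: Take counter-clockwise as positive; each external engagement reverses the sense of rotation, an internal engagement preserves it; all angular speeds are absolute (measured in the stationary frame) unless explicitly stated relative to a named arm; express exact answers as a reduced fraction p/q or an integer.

5-mesh fixed-axis compound train (all bearings frame-fixed)
mesh 1 [44T→38T]: |ω|/ω_in = 1×44/38 = 22/19, sense flips to −
mesh 2 [38T→60T]: |ω|/ω_in = (22/19)×38/60 = 11/15, sense flips to +
mesh 3 [60T→29T]: |ω|/ω_in = (11/15)×60/29 = 44/29, sense flips to −
mesh 4 [20T→20T]: |ω|/ω_in = (44/29)×20/20 = 44/29, sense flips to +
mesh 5 [20T→51T]: |ω|/ω_in = (44/29)×20/51 = 880/1479, sense flips to −
signed output speed (× input speed) = -880/1479

-880/1479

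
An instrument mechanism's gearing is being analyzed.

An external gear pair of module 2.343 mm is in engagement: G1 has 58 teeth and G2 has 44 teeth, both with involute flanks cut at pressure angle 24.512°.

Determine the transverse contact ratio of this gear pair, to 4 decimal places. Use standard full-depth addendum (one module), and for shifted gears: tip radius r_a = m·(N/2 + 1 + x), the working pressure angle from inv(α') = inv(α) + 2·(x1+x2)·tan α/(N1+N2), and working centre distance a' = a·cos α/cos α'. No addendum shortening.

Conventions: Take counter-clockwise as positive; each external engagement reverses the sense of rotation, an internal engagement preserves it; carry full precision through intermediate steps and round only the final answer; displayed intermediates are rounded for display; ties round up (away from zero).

1.5543

single-mesh involute tooth geometry (58T engaging 44T at module 2.343)
base radii: r_b1 = 61.823236, r_b2 = 46.900386
tip radii: r_a1 = 70.290000, r_a2 = 53.889000
no profile shift: α' = α, a' = a
action lengths: √(r_a1²−r_b1²) = 33.445054, √(r_a2²−r_b2²) = 26.540123
base pitch p_b = π·m·cos α = 6.697359
CR = (33.445054 + 26.540123 − 119.493000·sin 24.51200°)/6.697359 = 1.554264
contact ratio ≈ 1.5543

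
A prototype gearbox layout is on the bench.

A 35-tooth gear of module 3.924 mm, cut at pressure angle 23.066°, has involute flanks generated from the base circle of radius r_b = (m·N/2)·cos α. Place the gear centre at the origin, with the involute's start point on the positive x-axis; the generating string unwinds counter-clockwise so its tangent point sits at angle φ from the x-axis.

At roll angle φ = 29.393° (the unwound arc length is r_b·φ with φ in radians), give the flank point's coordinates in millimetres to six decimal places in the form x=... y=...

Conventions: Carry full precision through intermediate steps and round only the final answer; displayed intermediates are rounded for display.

x=70.954753 y=2.769174

recognized (one wheel, involute flank): single-mesh tooth geometry, m = 3.924, N = 35
pitch radius r_p = m·N/2 = 3.924·35/2 = 68.670000
base radius r_b = r_p·cos α = 68.670000·cos 23.066° = 63.180119
roll angle φ = 29.393° = 0.51300463 rad
x = r_b·(cos φ + φ·sin φ) = 70.954753
y = r_b·(sin φ − φ·cos φ) = 2.769174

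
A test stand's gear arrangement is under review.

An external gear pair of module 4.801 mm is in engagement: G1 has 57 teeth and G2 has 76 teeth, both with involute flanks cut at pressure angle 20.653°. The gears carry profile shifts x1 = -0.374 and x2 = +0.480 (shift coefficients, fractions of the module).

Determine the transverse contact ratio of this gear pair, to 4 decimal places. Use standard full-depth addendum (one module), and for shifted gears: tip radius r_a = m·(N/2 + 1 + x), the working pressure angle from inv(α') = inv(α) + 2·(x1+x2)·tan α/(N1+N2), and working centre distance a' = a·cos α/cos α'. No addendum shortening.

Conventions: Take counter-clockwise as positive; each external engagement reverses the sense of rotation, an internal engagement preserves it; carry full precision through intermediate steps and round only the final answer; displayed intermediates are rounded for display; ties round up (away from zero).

topology: single-mesh involute geometry — m = 4.801, 57T/76T pair
base radii: r_b1 = 128.035035, r_b2 = 170.713380
tip radii: r_a1 = 139.833926, r_a2 = 189.543480
inv(α') = inv(20.653°) + 2·(-0.374+0.480)·tan α/(57+76) = 0.01706934  ⇒  α' = 20.89225°
a' = a·cos α / cos α' = 319.2665·cos 20.653°/cos 20.89225° = 319.772598
action lengths: √(r_a1²−r_b1²) = 56.218829, √(r_a2²−r_b2²) = 82.363054
base pitch p_b = π·m·cos α = 14.113471
CR = (56.218829 + 82.363054 − 319.772598·sin 20.89225°)/14.113471 = 1.739278
contact ratio ≈ 1.7393

1.7393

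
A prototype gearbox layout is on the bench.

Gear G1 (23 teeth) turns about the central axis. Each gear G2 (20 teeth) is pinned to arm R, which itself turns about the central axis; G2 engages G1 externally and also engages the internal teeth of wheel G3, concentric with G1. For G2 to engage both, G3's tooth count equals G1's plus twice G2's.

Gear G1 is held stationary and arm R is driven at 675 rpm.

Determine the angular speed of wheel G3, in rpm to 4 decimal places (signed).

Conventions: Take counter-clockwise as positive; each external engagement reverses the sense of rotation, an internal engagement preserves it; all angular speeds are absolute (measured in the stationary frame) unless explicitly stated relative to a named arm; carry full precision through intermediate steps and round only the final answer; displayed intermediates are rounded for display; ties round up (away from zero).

+921.4286 rpm

recognized (axles ride arm R): planetary set, 23/20/63 teeth
normalise by the input: solve with ω_arm = 1, then scale by 675 rpm
ring teeth: 23 + 2·20 = 63
23(ω_sun−ω_arm) = −63(ω_ring−ω_arm),  ω_sun = 0, ω_arm = 1
ω_ring = 1 − (23/63)(0−1) = 86/63
scale: ω_ring = 86/63 × 675 rpm = +921.4286 rpm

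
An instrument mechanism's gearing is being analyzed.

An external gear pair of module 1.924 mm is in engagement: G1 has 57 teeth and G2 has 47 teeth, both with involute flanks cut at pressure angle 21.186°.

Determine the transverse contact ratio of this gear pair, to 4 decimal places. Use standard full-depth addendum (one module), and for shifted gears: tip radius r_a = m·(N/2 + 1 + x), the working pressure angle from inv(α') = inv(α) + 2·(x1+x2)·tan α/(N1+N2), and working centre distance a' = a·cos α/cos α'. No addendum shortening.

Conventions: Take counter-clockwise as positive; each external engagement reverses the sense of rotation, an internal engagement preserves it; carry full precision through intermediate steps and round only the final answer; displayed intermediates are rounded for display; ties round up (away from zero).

1.6992

topology: single-mesh involute geometry — m = 1.924, 57T/47T pair
base radii: r_b1 = 51.127887, r_b2 = 42.158082
tip radii: r_a1 = 56.758000, r_a2 = 47.138000
no profile shift: α' = α, a' = a
action lengths: √(r_a1²−r_b1²) = 24.645684, √(r_a2²−r_b2²) = 21.087606
base pitch p_b = π·m·cos α = 5.635895
CR = (24.645684 + 21.087606 − 100.048000·sin 21.18600°)/5.635895 = 1.699157
contact ratio ≈ 1.6992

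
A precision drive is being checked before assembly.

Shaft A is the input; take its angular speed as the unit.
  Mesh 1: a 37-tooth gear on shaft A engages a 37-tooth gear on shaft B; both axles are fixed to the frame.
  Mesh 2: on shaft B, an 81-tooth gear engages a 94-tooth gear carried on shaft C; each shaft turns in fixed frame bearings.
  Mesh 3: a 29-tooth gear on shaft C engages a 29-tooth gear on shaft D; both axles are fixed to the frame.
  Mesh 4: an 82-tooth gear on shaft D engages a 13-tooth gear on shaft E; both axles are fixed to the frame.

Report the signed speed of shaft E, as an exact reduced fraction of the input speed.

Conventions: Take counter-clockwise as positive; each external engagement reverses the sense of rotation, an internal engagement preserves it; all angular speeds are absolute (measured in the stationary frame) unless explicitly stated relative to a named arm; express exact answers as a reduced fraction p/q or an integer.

3321/611

4-mesh fixed-axis compound train (all bearings frame-fixed)
mesh 1 [37T→37T]: |ω|/ω_in = 1×37/37 = 1, sense flips to −
mesh 2 [81T→94T]: |ω|/ω_in = 1×81/94 = 81/94, sense flips to +
mesh 3 [29T→29T]: |ω|/ω_in = (81/94)×29/29 = 81/94, sense flips to −
mesh 4 [82T→13T]: |ω|/ω_in = (81/94)×82/13 = 3321/611, sense flips to +
signed output speed (× input speed) = 3321/611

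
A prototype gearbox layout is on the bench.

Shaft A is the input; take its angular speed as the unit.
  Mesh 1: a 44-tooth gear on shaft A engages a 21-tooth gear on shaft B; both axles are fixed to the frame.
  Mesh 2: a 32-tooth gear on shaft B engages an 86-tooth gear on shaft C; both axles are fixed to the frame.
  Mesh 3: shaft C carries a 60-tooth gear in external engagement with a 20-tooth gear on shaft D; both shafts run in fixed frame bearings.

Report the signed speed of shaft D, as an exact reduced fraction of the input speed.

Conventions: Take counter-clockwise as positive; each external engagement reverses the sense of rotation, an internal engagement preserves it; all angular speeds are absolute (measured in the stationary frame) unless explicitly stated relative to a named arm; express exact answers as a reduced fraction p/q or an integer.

3-mesh fixed-axis compound train (all bearings frame-fixed)
mesh 1 [44T→21T]: |ω|/ω_in = 1×44/21 = 44/21, sense flips to −
mesh 2 [32T→86T]: |ω|/ω_in = (44/21)×32/86 = 704/903, sense flips to +
mesh 3 [60T→20T]: |ω|/ω_in = (704/903)×60/20 = 704/301, sense flips to −
signed output speed (× input speed) = -704/301

-704/301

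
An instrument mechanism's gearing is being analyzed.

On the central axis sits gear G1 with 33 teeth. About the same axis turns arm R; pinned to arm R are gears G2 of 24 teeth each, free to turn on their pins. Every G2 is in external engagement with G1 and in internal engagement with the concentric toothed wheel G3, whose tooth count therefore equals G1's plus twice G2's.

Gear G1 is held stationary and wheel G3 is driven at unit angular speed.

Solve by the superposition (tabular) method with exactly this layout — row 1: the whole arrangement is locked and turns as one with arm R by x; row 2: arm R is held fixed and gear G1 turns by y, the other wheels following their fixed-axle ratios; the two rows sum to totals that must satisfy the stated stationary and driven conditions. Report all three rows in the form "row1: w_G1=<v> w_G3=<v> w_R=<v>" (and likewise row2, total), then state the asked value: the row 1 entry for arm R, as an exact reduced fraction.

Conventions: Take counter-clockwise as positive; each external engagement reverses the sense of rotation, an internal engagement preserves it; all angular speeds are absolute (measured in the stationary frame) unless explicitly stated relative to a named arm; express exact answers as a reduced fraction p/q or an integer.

row1: w_G1=27/38 w_G3=27/38 w_R=27/38
row2: w_G1=-27/38 w_G3=11/38 w_R=0
total: w_G1=0 w_G3=1 w_R=27/38
asked value: 27/38

planetary set (33T centre, 24T on arm, 81T internal) — Willis relation
row 1 (train locked, turned with arm): all members turn x
row 2: sun turns y, ring = −(33/81)·y, arm 0
boundary: total ω_sun = x + y = 0 and total ω_ring = x − (33/81)·y = 1  ⇒  y = -27/38, x = 27/38
row 2 ring = −(33/81)·(-27/38) = 11/38
totals (row 1 + row 2): sun 27/38 + (-27/38) = 0, ring 27/38 + 11/38 = 1, arm 27/38 + 0 = 27/38
asked cell (row1, arm) = 27/38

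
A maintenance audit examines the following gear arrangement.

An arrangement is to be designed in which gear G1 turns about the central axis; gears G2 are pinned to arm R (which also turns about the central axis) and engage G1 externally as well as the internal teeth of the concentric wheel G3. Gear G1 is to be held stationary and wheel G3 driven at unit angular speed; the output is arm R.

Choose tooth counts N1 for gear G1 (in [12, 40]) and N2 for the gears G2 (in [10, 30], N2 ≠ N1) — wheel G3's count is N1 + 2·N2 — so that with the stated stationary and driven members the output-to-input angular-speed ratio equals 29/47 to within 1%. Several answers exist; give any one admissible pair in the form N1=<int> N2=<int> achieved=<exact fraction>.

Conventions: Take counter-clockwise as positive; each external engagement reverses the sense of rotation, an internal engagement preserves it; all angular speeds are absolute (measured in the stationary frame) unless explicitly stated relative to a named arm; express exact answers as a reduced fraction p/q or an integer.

N1=36 N2=11 achieved=29/47

topology: planetary set — design target 29/47, arm = carrier (Willis)
Willis with ω_sun = 0: ω_arm/ω_ring = N3/(N1+N3); set equal to 29/47  ⇒  N3/N1 = (29/47)/(1 − 29/47) = 29/18
N3 = N1 + 2·N2  ⇒  N2/N1 = (N3/N1 − 1)/2 = (29/18 − 1)/2 = 11/36
smallest multiple with N1 ≥ 12 and N2 ≥ 10: k = 1  ⇒  N1 = 1·36 = 36, N2 = 1·11 = 11 (N1 ≤ 40, N2 ≤ 30, N2 ≠ N1 ✓), N3 = 36 + 2·11 = 58
check: N3/(N1+N3) with N1 = 36, N3 = 58 gives 29/47; |achieved − target| = 0 ≤ 29/4700 ✓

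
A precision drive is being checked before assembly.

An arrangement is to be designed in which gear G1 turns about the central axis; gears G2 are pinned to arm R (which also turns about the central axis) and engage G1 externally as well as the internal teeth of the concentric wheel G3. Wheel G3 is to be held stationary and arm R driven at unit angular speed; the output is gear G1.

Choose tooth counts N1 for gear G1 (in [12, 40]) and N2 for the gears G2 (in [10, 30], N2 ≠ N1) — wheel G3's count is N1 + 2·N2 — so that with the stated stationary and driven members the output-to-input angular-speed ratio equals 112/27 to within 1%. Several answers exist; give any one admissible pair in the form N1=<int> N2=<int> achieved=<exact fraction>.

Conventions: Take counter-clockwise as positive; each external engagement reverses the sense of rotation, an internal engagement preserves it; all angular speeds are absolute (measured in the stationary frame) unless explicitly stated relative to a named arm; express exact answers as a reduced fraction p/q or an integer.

N1=27 N2=29 achieved=112/27

design class (target 112/27): planetary set
Willis with ω_ring = 0: ω_sun/ω_arm = (N1+N3)/N1; set equal to 112/27  ⇒  N3/N1 = 112/27 − 1 = 85/27
N3 = N1 + 2·N2  ⇒  N2/N1 = (N3/N1 − 1)/2 = (85/27 − 1)/2 = 29/27
smallest multiple with N1 ≥ 12 and N2 ≥ 10: k = 1  ⇒  N1 = 1·27 = 27, N2 = 1·29 = 29 (N1 ≤ 40, N2 ≤ 30, N2 ≠ N1 ✓), N3 = 27 + 2·29 = 85
check: (N1+N3)/N1 with N1 = 27, N3 = 85 gives 112/27; |achieved − target| = 0 ≤ 28/675 ✓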